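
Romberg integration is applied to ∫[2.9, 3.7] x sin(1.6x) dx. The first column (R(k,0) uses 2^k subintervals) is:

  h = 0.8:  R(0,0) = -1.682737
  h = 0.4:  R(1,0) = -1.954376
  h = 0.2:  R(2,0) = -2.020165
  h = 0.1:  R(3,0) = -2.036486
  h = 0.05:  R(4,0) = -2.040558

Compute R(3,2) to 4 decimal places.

Richardson extrapolation on the trapezoidal column (denominator 4−1=3):
R(2,1) = -2.020165 + (-2.020165 − (-1.954376))/3 = -2.042095
R(3,1) = (4·(-2.036486) − (-2.020165)) / 3 = -2.041926
R(3,2) = (16·(-2.041926) − (-2.042095)) / 15 = -2.041915

-2.0419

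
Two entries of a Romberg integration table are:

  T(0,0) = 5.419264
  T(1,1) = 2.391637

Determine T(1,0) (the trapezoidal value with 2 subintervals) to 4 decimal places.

From T(1,1) = (4·T(1,0) − T(0,0))/3, solve for T(1,0):
4·T(1,0) = 3·2.391637 + 5.419264 = 12.594175
T(1,0) = 3.148544

3.1485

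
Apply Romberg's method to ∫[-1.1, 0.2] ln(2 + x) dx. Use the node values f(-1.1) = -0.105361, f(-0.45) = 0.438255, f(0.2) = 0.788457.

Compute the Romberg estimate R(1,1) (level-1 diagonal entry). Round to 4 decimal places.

0.5278

R(0,0) (trapezoid, 1 panel, h=1.3000): 0.444012
R(1,0) (trapezoid, 2 panels, h=0.6500): 0.506872
R(1,1) = 0.506872 + (0.506872 − 0.444012)/3 = 0.527825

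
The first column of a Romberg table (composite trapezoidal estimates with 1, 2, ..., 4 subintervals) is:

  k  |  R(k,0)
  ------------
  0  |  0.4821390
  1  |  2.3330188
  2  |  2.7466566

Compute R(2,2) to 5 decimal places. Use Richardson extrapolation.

2.88017

Richardson extrapolation on the trapezoidal column (denominator 4−1=3):
R(1,1) = (4·2.3330188 − 0.4821390) / 3 = 2.9499787
R(2,1) = 2.7466566 + (2.7466566 − 2.3330188)/3 = 2.8845359
R(2,2) = (16·2.8845359 − 2.9499787) / 15 = 2.8801730
(Column j=1 coincides with Simpson's rule on the same nodes.)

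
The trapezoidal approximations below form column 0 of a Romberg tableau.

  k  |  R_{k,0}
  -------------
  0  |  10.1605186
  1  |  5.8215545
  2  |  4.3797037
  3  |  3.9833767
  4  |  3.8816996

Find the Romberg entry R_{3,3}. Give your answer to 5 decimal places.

3.84777

Richardson extrapolation on the trapezoidal column (denominator 4−1=3):
R_{1,1} = 5.8215545 + (5.8215545 − 10.1605186)/3 = 4.3752331
R_{2,1} = (4·4.3797037 − 5.8215545) / 3 = 3.8990868
R_{3,1} = (4·3.9833767 − 4.3797037) / 3 = 3.8512677
R_{2,2} = 3.8990868 + (3.8990868 − 4.3752331)/15 = 3.8673437
R_{3,2} = 3.8512677 + (3.8512677 − 3.8990868)/15 = 3.8480798
R_{3,3} = (64·3.8480798 − 3.8673437) / 63 = 3.8477740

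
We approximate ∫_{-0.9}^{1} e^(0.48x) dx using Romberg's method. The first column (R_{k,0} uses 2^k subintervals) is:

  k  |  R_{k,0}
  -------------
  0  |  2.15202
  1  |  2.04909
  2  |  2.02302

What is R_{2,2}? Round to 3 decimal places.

2.014

Richardson extrapolation on the trapezoidal column (denominator 4−1=3):
R_{1,1} = 2.04909 + (2.04909 − 2.15202)/3 = 2.01478
R_{2,1} = 2.02302 + (2.02302 − 2.04909)/3 = 2.01433
R_{2,2} = 2.01433 + (2.01433 − 2.01478)/15 = 2.01430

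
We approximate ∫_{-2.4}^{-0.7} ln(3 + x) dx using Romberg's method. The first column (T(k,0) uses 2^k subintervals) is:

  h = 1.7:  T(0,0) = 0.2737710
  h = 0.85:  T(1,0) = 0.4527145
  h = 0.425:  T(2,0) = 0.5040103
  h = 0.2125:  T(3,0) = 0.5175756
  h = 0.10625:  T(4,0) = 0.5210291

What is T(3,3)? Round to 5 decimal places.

T(1,1) = 0.4527145 + (0.4527145 − 0.2737710)/3 = 0.5123623
T(2,1) = 0.5040103 + (0.5040103 − 0.4527145)/3 = 0.5211089
T(3,1) = 0.5175756 + (0.5175756 − 0.5040103)/3 = 0.5220974
T(2,2) = 0.5211089 + (0.5211089 − 0.5123623)/15 = 0.5216920
T(3,2) = (16·0.5220974 − 0.5211089) / 15 = 0.5221633
T(3,3) = 0.5221633 + (0.5221633 − 0.5216920)/63 = 0.5221708
(Column j=1 coincides with Simpson's rule on the same nodes.)

0.52217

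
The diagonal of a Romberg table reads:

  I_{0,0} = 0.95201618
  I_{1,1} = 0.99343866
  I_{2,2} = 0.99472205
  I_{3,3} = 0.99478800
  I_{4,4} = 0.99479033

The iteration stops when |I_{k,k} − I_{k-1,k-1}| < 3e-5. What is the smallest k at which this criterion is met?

|I_{1,1} − I_{0,0}| = 0.04142248 ≥ 3e-5
|I_{2,2} − I_{1,1}| = 0.00128339 ≥ 3e-5
|I_{3,3} − I_{2,2}| = 0.00006595 ≥ 3e-5
|I_{4,4} − I_{3,3}| = 0.00000233 < 3e-5

k = 4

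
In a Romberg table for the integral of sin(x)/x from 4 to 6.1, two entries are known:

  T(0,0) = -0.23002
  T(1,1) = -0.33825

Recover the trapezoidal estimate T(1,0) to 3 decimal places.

-0.311

From T(1,1) = (4·T(1,0) − T(0,0))/3, solve for T(1,0):
4·T(1,0) = 3·(-0.33825) + (-0.23002) = -1.24477
T(1,0) = -0.31119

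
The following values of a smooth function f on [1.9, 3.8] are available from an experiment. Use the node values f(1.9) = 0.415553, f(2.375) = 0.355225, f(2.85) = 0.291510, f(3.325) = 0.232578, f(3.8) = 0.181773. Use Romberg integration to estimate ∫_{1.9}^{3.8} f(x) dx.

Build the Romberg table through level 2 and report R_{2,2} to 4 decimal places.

R_{0,0} (trapezoid, 1 panel, h=1.9000): 0.567460
R_{1,0} (trapezoid, 2 panels, h=0.9500): 0.560664
R_{2,0} (trapezoid, 4 panels, h=0.4750): 0.559539
R_{1,1} = 0.560664 + (0.560664 − 0.567460)/3 = 0.558399
R_{2,1} = 0.559539 + (0.559539 − 0.560664)/3 = 0.559164
R_{2,2} = 0.559164 + (0.559164 − 0.558399)/15 = 0.559215

0.5592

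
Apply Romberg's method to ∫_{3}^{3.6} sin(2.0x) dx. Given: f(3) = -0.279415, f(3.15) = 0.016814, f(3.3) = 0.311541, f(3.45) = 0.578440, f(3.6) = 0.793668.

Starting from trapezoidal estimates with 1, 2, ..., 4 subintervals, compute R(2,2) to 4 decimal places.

0.1759

R(0,0) (trapezoid, 1 panel, h=0.6000): 0.154276
R(1,0) (trapezoid, 2 panels, h=0.3000): 0.170600
R(2,0) (trapezoid, 4 panels, h=0.1500): 0.174588
R(1,1) = 0.170600 + (0.170600 − 0.154276)/3 = 0.176041
R(2,1) = 0.174588 + (0.174588 − 0.170600)/3 = 0.175917
R(2,2) = 0.175917 + (0.175917 − 0.176041)/15 = 0.175909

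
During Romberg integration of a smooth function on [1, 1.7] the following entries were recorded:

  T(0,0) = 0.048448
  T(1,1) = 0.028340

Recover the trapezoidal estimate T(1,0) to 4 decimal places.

0.0334

From T(1,1) = (4·T(1,0) − T(0,0))/3, solve for T(1,0):
4·T(1,0) = 3·0.028340 + 0.048448 = 0.133468
T(1,0) = 0.033367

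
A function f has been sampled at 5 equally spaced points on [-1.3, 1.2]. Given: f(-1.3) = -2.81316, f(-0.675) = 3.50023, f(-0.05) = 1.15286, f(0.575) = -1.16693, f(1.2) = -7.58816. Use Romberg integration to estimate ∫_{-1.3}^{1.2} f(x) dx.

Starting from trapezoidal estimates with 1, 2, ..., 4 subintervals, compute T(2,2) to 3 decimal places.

0.436

T(0,0) (trapezoid, 1 panel, h=2.5000): -13.00165
T(1,0) (trapezoid, 2 panels, h=1.2500): -5.05975
T(2,0) (trapezoid, 4 panels, h=0.6250): -1.07156
T(1,1) = -5.05975 + (-5.05975 − (-13.00165))/3 = -2.41245
T(2,1) = -1.07156 + (-1.07156 − (-5.05975))/3 = 0.25784
T(2,2) = 0.25784 + (0.25784 − (-2.41245))/15 = 0.43586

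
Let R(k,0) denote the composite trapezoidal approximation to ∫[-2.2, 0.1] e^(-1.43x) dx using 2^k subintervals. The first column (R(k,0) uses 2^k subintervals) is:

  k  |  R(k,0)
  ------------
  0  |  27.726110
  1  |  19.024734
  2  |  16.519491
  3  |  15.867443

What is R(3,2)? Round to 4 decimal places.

R(2,1) = (4·16.519491 − 19.024734) / 3 = 15.684410
R(3,1) = (4·15.867443 − 16.519491) / 3 = 15.650094
R(3,2) = (16·15.650094 − 15.684410) / 15 = 15.647806

15.6478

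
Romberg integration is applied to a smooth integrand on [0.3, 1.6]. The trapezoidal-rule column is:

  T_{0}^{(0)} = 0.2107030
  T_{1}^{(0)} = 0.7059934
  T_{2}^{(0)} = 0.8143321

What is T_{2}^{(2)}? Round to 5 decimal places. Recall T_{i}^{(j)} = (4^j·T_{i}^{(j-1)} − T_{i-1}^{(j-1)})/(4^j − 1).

T_{1}^{(1)} = 0.7059934 + (0.7059934 − 0.2107030)/3 = 0.8710902
T_{2}^{(1)} = 0.8143321 + (0.8143321 − 0.7059934)/3 = 0.8504450
T_{2}^{(2)} = 0.8504450 + (0.8504450 − 0.8710902)/15 = 0.8490687
(Column j=1 coincides with Simpson's rule on the same nodes.)

0.84907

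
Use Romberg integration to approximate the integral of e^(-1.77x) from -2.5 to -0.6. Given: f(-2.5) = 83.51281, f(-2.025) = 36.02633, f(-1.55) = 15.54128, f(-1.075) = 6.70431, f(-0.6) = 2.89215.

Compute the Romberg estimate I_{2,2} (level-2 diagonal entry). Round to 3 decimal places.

I_{0,0} (trapezoid, 1 panel, h=1.9000): 82.08471
I_{1,0} (trapezoid, 2 panels, h=0.9500): 55.80657
I_{2,0} (trapezoid, 4 panels, h=0.4750): 48.20034
I_{1,1} = 55.80657 + (55.80657 − 82.08471)/3 = 47.04719
I_{2,1} = 48.20034 + (48.20034 − 55.80657)/3 = 45.66493
I_{2,2} = 45.66493 + (45.66493 − 47.04719)/15 = 45.57278

45.573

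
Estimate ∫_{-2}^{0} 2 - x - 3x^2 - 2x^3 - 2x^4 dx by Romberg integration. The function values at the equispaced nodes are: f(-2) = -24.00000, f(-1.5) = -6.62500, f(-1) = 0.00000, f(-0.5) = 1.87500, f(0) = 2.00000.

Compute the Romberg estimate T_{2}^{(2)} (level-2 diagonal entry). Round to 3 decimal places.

-6.800

T_{0}^{(0)} (trapezoid, 1 panel, h=2.0000): -22.00000
T_{1}^{(0)} (trapezoid, 2 panels, h=1.0000): -11.00000
T_{2}^{(0)} (trapezoid, 4 panels, h=0.5000): -7.87500
T_{1}^{(1)} = -11.00000 + (-11.00000 − (-22.00000))/3 = -7.33333
T_{2}^{(1)} = -7.87500 + (-7.87500 − (-11.00000))/3 = -6.83333
T_{2}^{(2)} = -6.83333 + (-6.83333 − (-7.33333))/15 = -6.80000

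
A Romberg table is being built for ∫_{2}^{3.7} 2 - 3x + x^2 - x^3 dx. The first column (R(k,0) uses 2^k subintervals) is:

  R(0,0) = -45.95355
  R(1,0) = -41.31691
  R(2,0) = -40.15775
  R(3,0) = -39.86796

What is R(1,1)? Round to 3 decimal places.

-39.771

Richardson extrapolation on the trapezoidal column (denominator 4−1=3):
R(1,1) = (4·(-41.31691) − (-45.95355)) / 3 = -39.77136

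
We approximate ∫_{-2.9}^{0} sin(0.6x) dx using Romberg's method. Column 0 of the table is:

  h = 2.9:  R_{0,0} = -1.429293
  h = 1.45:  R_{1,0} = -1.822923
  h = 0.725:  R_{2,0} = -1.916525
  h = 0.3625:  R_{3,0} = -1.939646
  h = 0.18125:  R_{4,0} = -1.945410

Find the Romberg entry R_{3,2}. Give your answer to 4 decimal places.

Richardson extrapolation on the trapezoidal column (denominator 4−1=3):
R_{2,1} = -1.916525 + (-1.916525 − (-1.822923))/3 = -1.947726
R_{3,1} = (4·(-1.939646) − (-1.916525)) / 3 = -1.947353
R_{3,2} = -1.947353 + (-1.947353 − (-1.947726))/15 = -1.947328

-1.9473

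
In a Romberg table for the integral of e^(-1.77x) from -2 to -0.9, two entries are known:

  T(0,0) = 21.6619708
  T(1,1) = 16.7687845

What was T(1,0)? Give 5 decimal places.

From T(1,1) = (4·T(1,0) − T(0,0))/3, solve for T(1,0):
4·T(1,0) = 3·16.7687845 + 21.6619708 = 71.9683243
T(1,0) = 17.9920811

17.99208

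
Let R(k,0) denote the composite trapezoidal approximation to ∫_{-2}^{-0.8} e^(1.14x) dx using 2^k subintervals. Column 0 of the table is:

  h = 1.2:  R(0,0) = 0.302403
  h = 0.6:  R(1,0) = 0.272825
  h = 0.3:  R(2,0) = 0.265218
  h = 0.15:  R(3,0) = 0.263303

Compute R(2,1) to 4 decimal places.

0.2627

Richardson extrapolation on the trapezoidal column (denominator 4−1=3):
R(2,1) = (4·0.265218 − 0.272825) / 3 = 0.262682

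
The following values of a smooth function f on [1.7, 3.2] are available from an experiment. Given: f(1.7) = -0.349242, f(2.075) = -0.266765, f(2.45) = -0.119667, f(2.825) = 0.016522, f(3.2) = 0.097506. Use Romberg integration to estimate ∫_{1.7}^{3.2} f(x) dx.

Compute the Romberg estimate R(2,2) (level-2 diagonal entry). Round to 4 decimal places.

R(0,0) (trapezoid, 1 panel, h=1.5000): -0.188802
R(1,0) (trapezoid, 2 panels, h=0.7500): -0.184151
R(2,0) (trapezoid, 4 panels, h=0.3750): -0.185917
R(1,1) = -0.184151 + (-0.184151 − (-0.188802))/3 = -0.182601
R(2,1) = -0.185917 + (-0.185917 − (-0.184151))/3 = -0.186506
R(2,2) = -0.186506 + (-0.186506 − (-0.182601))/15 = -0.186766

-0.1868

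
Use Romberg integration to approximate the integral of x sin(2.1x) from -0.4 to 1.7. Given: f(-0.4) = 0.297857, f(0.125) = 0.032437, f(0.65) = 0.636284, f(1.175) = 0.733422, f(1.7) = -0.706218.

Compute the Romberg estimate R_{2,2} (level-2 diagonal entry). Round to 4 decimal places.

R_{0,0} (trapezoid, 1 panel, h=2.1000): -0.428779
R_{1,0} (trapezoid, 2 panels, h=1.0500): 0.453709
R_{2,0} (trapezoid, 4 panels, h=0.5250): 0.628930
R_{1,1} = 0.453709 + (0.453709 − (-0.428779))/3 = 0.747872
R_{2,1} = 0.628930 + (0.628930 − 0.453709)/3 = 0.687337
R_{2,2} = 0.687337 + (0.687337 − 0.747872)/15 = 0.683301

0.6833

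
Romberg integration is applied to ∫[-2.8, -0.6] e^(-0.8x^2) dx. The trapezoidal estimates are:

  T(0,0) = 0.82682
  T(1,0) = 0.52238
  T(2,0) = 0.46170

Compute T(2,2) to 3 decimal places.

0.443

T(1,1) = 0.52238 + (0.52238 − 0.82682)/3 = 0.42090
T(2,1) = 0.46170 + (0.46170 − 0.52238)/3 = 0.44147
T(2,2) = (16·0.44147 − 0.42090) / 15 = 0.44284
(Column j=1 coincides with Simpson's rule on the same nodes.)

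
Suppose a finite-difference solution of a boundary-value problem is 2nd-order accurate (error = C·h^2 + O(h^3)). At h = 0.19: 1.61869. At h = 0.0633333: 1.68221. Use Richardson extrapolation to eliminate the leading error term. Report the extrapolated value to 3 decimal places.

1.690

The leading error scales as h^2; refining by a factor of 3 reduces it by 3^2 = 9.
Extrapolated value = (9·A(h/3) − A(h)) / (9 − 1)
= (9·1.68221 − 1.61869) / 8
= 13.52120 / 8 = 1.69015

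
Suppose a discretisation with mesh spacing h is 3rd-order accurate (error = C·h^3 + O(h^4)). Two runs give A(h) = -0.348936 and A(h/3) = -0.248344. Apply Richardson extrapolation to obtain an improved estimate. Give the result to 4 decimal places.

-0.2445

Extrapolated value = (27·A(h/3) − A(h)) / (27 − 1)
= (27·(-0.248344) − (-0.348936)) / 26
= -6.356352 / 26 = -0.244475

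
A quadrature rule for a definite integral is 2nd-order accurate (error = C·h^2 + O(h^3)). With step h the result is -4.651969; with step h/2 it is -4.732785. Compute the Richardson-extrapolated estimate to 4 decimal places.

-4.7597

The leading error scales as h^2; refining by a factor of 2 reduces it by 2^2 = 4.
Extrapolated value = (4·A(h/2) − A(h)) / (4 − 1)
= (4·(-4.732785) − (-4.651969)) / 3
= -14.279171 / 3 = -4.759724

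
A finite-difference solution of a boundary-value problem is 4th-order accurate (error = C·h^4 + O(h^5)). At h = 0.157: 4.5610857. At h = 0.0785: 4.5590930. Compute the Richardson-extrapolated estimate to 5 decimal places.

4.55896

Extrapolated value = (16·A(h/2) − A(h)) / (16 − 1)
= (16·4.5590930 − 4.5610857) / 15
= 68.3844023 / 15 = 4.5589602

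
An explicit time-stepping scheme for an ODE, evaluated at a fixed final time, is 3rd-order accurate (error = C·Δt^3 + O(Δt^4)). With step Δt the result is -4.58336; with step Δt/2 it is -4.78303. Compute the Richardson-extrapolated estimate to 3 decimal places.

-4.812

The leading error scales as Δt^3; refining by a factor of 2 reduces it by 2^3 = 8.
Extrapolated value = (8·A(Δt/2) − A(Δt)) / (8 − 1)
= (8·(-4.78303) − (-4.58336)) / 7
= -33.68088 / 7 = -4.81155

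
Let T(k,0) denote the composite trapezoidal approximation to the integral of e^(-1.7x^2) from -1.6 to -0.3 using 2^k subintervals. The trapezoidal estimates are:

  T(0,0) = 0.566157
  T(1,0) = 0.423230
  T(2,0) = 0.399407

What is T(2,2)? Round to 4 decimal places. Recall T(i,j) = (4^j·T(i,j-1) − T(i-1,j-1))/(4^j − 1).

0.3925

Richardson extrapolation on the trapezoidal column (denominator 4−1=3):
T(1,1) = (4·0.423230 − 0.566157) / 3 = 0.375588
T(2,1) = (4·0.399407 − 0.423230) / 3 = 0.391466
T(2,2) = 0.391466 + (0.391466 − 0.375588)/15 = 0.392525
(Column j=1 coincides with Simpson's rule on the same nodes.)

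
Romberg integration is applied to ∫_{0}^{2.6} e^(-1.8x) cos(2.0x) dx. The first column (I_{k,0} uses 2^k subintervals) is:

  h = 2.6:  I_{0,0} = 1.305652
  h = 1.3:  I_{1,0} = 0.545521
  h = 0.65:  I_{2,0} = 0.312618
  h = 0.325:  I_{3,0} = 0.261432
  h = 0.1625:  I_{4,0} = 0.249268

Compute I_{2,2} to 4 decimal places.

0.2312

Richardson extrapolation on the trapezoidal column (denominator 4−1=3):
I_{1,1} = (4·0.545521 − 1.305652) / 3 = 0.292144
I_{2,1} = (4·0.312618 − 0.545521) / 3 = 0.234984
I_{2,2} = (16·0.234984 − 0.292144) / 15 = 0.231173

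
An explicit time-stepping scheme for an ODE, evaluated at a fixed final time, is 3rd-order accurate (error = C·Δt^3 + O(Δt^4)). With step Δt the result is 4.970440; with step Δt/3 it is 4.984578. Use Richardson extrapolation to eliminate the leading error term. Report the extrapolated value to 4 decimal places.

Extrapolated value = (27·A(Δt/3) − A(Δt)) / (27 − 1)
= (27·4.984578 − 4.970440) / 26
= 129.613166 / 26 = 4.985122

4.9851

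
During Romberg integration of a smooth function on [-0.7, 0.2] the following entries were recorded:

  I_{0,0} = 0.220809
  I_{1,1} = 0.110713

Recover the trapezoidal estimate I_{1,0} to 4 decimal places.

0.1382

From I_{1,1} = (4·I_{1,0} − I_{0,0})/3, solve for I_{1,0}:
4·I_{1,0} = 3·0.110713 + 0.220809 = 0.552948
I_{1,0} = 0.138237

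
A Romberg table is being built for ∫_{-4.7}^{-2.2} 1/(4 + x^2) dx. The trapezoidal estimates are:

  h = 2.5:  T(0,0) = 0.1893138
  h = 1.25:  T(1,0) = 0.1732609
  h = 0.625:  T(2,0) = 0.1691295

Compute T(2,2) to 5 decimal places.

Richardson extrapolation on the trapezoidal column (denominator 4−1=3):
T(1,1) = (4·0.1732609 − 0.1893138) / 3 = 0.1679099
T(2,1) = 0.1691295 + (0.1691295 − 0.1732609)/3 = 0.1677524
T(2,2) = 0.1677524 + (0.1677524 − 0.1679099)/15 = 0.1677419

0.16774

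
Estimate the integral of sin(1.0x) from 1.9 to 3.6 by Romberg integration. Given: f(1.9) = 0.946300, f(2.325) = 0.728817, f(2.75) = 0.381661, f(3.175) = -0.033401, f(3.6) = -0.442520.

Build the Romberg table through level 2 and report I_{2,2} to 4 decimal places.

I_{0,0} (trapezoid, 1 panel, h=1.7000): 0.428213
I_{1,0} (trapezoid, 2 panels, h=0.8500): 0.538518
I_{2,0} (trapezoid, 4 panels, h=0.4250): 0.564811
I_{1,1} = 0.538518 + (0.538518 − 0.428213)/3 = 0.575286
I_{2,1} = 0.564811 + (0.564811 − 0.538518)/3 = 0.573575
I_{2,2} = 0.573575 + (0.573575 − 0.575286)/15 = 0.573461

0.5735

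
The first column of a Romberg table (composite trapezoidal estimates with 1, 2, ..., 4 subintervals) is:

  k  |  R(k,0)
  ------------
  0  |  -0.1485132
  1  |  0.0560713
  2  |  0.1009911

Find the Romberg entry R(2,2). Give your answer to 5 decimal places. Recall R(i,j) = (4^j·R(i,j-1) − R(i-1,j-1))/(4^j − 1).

R(1,1) = (4·0.0560713 − (-0.1485132)) / 3 = 0.1242661
R(2,1) = (4·0.1009911 − 0.0560713) / 3 = 0.1159644
R(2,2) = 0.1159644 + (0.1159644 − 0.1242661)/15 = 0.1154110

0.11541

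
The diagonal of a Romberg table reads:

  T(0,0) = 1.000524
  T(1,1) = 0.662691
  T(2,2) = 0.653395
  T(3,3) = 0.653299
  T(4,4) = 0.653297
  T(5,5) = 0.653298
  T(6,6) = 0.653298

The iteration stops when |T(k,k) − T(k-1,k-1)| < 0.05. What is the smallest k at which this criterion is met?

k = 2

|T(1,1) − T(0,0)| = 0.337833 ≥ 0.05
|T(2,2) − T(1,1)| = 0.009296 < 0.05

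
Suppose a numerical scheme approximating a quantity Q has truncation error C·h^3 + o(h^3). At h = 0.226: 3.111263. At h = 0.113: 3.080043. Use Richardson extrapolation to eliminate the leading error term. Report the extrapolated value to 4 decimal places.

3.0756

The leading error scales as h^3; refining by a factor of 2 reduces it by 2^3 = 8.
Extrapolated value = (8·A(h/2) − A(h)) / (8 − 1)
= (8·3.080043 − 3.111263) / 7
= 21.529081 / 7 = 3.075583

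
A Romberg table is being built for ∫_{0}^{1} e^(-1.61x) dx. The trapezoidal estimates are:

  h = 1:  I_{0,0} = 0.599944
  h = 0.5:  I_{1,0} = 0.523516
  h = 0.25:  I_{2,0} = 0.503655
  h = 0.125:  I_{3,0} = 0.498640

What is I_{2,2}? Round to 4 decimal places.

0.4970

Richardson extrapolation on the trapezoidal column (denominator 4−1=3):
I_{1,1} = 0.523516 + (0.523516 − 0.599944)/3 = 0.498040
I_{2,1} = 0.503655 + (0.503655 − 0.523516)/3 = 0.497035
I_{2,2} = 0.497035 + (0.497035 − 0.498040)/15 = 0.496968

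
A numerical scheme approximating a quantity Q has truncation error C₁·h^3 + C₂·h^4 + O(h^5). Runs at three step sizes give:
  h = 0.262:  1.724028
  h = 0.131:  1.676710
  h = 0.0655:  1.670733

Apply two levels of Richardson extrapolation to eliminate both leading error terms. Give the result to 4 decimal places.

1.6699

First eliminate the h^3 term (factor 2^3 = 8):
  B₁ = (8·1.676710 − 1.724028)/7 = 1.669950
  B₂ = (8·1.670733 − 1.676710)/7 = 1.669879
Then eliminate the h^4 term (factor 2^4 = 16):
  (16·1.669879 − 1.669950)/15 = 1.669874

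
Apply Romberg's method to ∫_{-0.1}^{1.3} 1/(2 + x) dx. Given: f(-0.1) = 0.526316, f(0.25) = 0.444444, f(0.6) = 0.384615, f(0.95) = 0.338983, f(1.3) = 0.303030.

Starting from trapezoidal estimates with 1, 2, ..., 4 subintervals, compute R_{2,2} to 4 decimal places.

0.5521

R_{0,0} (trapezoid, 1 panel, h=1.4000): 0.580542
R_{1,0} (trapezoid, 2 panels, h=0.7000): 0.559502
R_{2,0} (trapezoid, 4 panels, h=0.3500): 0.553950
R_{1,1} = 0.559502 + (0.559502 − 0.580542)/3 = 0.552489
R_{2,1} = 0.553950 + (0.553950 − 0.559502)/3 = 0.552099
R_{2,2} = 0.552099 + (0.552099 − 0.552489)/15 = 0.552073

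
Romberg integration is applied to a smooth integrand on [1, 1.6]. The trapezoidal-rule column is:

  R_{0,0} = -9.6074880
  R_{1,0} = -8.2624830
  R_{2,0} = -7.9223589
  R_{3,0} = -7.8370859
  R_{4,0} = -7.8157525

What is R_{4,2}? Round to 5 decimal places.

-7.80864

R_{3,1} = (4·(-7.8370859) − (-7.9223589)) / 3 = -7.8086616
R_{4,1} = -7.8157525 + (-7.8157525 − (-7.8370859))/3 = -7.8086414
R_{4,2} = (16·(-7.8086414) − (-7.8086616)) / 15 = -7.8086401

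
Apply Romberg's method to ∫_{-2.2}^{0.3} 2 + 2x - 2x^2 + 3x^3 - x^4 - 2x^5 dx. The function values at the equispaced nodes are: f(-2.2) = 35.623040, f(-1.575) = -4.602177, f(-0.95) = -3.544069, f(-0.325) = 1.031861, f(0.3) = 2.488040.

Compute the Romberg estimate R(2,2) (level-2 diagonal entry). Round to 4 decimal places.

R(0,0) (trapezoid, 1 panel, h=2.5000): 47.638850
R(1,0) (trapezoid, 2 panels, h=1.2500): 19.389339
R(2,0) (trapezoid, 4 panels, h=0.6250): 7.463222
R(1,1) = 19.389339 + (19.389339 − 47.638850)/3 = 9.972835
R(2,1) = 7.463222 + (7.463222 − 19.389339)/3 = 3.487850
R(2,2) = 3.487850 + (3.487850 − 9.972835)/15 = 3.055518

3.0555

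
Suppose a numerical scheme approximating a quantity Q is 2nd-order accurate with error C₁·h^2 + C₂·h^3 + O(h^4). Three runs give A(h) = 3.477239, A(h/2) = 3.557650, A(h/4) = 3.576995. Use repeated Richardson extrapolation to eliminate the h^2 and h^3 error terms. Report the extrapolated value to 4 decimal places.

3.5833

First eliminate the h^2 term (factor 2^2 = 4):
  B₁ = (4·3.557650 − 3.477239)/3 = 3.584454
  B₂ = (4·3.576995 − 3.557650)/3 = 3.583443
Then eliminate the h^3 term (factor 2^3 = 8):
  (8·3.583443 − 3.584454)/7 = 3.583299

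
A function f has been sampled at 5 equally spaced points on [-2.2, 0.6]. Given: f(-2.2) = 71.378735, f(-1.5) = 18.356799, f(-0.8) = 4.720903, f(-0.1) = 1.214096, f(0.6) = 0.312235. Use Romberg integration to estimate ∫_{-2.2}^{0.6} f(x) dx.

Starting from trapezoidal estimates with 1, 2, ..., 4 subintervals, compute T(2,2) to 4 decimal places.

T(0,0) (trapezoid, 1 panel, h=2.8000): 100.367358
T(1,0) (trapezoid, 2 panels, h=1.4000): 56.792943
T(2,0) (trapezoid, 4 panels, h=0.7000): 42.096098
T(1,1) = 56.792943 + (56.792943 − 100.367358)/3 = 42.268138
T(2,1) = 42.096098 + (42.096098 − 56.792943)/3 = 37.197150
T(2,2) = 37.197150 + (37.197150 − 42.268138)/15 = 36.859084

36.8591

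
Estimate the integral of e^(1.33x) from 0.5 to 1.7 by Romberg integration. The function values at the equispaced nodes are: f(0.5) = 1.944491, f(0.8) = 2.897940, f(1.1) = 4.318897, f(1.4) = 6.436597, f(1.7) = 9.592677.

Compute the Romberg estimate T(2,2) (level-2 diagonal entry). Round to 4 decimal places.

5.7506

T(0,0) (trapezoid, 1 panel, h=1.2000): 6.922301
T(1,0) (trapezoid, 2 panels, h=0.6000): 6.052489
T(2,0) (trapezoid, 4 panels, h=0.3000): 5.826605
T(1,1) = 6.052489 + (6.052489 − 6.922301)/3 = 5.762552
T(2,1) = 5.826605 + (5.826605 − 6.052489)/3 = 5.751310
T(2,2) = 5.751310 + (5.751310 − 5.762552)/15 = 5.750561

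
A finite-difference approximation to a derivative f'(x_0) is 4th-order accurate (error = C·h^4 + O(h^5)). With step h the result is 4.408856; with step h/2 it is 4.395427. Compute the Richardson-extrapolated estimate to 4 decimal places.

4.3945

The leading error scales as h^4; refining by a factor of 2 reduces it by 2^4 = 16.
Extrapolated value = (16·A(h/2) − A(h)) / (16 − 1)
= (16·4.395427 − 4.408856) / 15
= 65.917976 / 15 = 4.394532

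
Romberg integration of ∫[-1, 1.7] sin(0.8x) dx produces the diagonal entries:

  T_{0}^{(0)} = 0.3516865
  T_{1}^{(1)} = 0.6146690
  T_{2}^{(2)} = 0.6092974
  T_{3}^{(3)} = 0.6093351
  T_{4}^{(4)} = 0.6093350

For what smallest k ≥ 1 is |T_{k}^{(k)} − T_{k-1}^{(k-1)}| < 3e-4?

k = 3

|T_{1}^{(1)} − T_{0}^{(0)}| = 0.2629825 ≥ 3e-4
|T_{2}^{(2)} − T_{1}^{(1)}| = 0.0053716 ≥ 3e-4
|T_{3}^{(3)} − T_{2}^{(2)}| = 0.0000377 < 3e-4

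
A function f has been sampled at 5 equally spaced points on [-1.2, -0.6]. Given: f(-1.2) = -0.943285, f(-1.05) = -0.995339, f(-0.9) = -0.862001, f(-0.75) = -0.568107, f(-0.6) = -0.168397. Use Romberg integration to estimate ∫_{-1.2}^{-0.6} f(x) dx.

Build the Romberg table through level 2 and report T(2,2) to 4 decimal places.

T(0,0) (trapezoid, 1 panel, h=0.6000): -0.333505
T(1,0) (trapezoid, 2 panels, h=0.3000): -0.425353
T(2,0) (trapezoid, 4 panels, h=0.1500): -0.447193
T(1,1) = -0.425353 + (-0.425353 − (-0.333505))/3 = -0.455969
T(2,1) = -0.447193 + (-0.447193 − (-0.425353))/3 = -0.454473
T(2,2) = -0.454473 + (-0.454473 − (-0.455969))/15 = -0.454373

-0.4544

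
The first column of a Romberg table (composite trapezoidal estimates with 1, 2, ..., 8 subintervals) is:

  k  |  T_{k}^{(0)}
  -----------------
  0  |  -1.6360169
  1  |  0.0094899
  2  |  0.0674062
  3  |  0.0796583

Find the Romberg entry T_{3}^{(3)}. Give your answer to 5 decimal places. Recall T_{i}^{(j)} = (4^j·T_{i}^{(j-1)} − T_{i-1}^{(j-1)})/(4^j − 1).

Richardson extrapolation on the trapezoidal column (denominator 4−1=3):
T_{1}^{(1)} = (4·0.0094899 − (-1.6360169)) / 3 = 0.5579922
T_{2}^{(1)} = 0.0674062 + (0.0674062 − 0.0094899)/3 = 0.0867116
T_{3}^{(1)} = 0.0796583 + (0.0796583 − 0.0674062)/3 = 0.0837423
T_{2}^{(2)} = (16·0.0867116 − 0.5579922) / 15 = 0.0552929
T_{3}^{(2)} = 0.0837423 + (0.0837423 − 0.0867116)/15 = 0.0835443
T_{3}^{(3)} = (64·0.0835443 − 0.0552929) / 63 = 0.0839927

0.08399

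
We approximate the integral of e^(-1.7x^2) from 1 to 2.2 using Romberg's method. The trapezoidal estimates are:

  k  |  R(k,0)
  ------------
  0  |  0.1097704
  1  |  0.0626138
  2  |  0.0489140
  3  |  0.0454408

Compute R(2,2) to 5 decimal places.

R(1,1) = (4·0.0626138 − 0.1097704) / 3 = 0.0468949
R(2,1) = (4·0.0489140 − 0.0626138) / 3 = 0.0443474
R(2,2) = 0.0443474 + (0.0443474 − 0.0468949)/15 = 0.0441776

0.04418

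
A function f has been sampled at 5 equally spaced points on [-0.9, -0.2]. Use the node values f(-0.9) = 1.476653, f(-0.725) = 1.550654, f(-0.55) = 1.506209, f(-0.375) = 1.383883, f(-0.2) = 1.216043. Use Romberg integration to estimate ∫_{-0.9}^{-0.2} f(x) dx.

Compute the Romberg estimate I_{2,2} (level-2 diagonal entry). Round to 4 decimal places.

I_{0,0} (trapezoid, 1 panel, h=0.7000): 0.942444
I_{1,0} (trapezoid, 2 panels, h=0.3500): 0.998395
I_{2,0} (trapezoid, 4 panels, h=0.1750): 1.012741
I_{1,1} = 0.998395 + (0.998395 − 0.942444)/3 = 1.017045
I_{2,1} = 1.012741 + (1.012741 − 0.998395)/3 = 1.017523
I_{2,2} = 1.017523 + (1.017523 − 1.017045)/15 = 1.017555

1.0176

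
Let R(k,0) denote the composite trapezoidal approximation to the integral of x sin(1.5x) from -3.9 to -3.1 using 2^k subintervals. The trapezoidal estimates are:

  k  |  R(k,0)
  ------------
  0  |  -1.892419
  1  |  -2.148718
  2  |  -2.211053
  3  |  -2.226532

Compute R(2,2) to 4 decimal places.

Richardson extrapolation on the trapezoidal column (denominator 4−1=3):
R(1,1) = (4·(-2.148718) − (-1.892419)) / 3 = -2.234151
R(2,1) = -2.211053 + (-2.211053 − (-2.148718))/3 = -2.231831
R(2,2) = (16·(-2.231831) − (-2.234151)) / 15 = -2.231676

-2.2317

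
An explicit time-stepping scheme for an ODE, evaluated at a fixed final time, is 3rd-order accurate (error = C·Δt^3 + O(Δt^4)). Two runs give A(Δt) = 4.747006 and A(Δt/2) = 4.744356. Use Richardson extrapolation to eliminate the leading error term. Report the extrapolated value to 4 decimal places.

4.7440

The leading error scales as Δt^3; refining by a factor of 2 reduces it by 2^3 = 8.
Extrapolated value = (8·A(Δt/2) − A(Δt)) / (8 − 1)
= (8·4.744356 − 4.747006) / 7
= 33.207842 / 7 = 4.743977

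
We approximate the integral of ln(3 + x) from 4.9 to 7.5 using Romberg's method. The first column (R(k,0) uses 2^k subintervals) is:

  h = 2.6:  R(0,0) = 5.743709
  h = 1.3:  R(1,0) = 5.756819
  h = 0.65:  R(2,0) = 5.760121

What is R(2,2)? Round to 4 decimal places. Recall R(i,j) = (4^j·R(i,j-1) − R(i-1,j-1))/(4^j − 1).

5.7612

Richardson extrapolation on the trapezoidal column (denominator 4−1=3):
R(1,1) = 5.756819 + (5.756819 − 5.743709)/3 = 5.761189
R(2,1) = 5.760121 + (5.760121 − 5.756819)/3 = 5.761222
R(2,2) = 5.761222 + (5.761222 − 5.761189)/15 = 5.761224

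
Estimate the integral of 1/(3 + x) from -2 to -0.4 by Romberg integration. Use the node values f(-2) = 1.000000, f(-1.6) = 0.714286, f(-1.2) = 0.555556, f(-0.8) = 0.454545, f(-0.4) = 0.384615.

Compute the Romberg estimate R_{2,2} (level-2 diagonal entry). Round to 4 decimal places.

0.9558

R_{0,0} (trapezoid, 1 panel, h=1.6000): 1.107692
R_{1,0} (trapezoid, 2 panels, h=0.8000): 0.998291
R_{2,0} (trapezoid, 4 panels, h=0.4000): 0.966678
R_{1,1} = 0.998291 + (0.998291 − 1.107692)/3 = 0.961824
R_{2,1} = 0.966678 + (0.966678 − 0.998291)/3 = 0.956140
R_{2,2} = 0.956140 + (0.956140 − 0.961824)/15 = 0.955761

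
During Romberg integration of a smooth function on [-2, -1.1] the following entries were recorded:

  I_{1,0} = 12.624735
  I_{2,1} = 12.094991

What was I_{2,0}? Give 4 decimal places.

From I_{2,1} = (4·I_{2,0} − I_{1,0})/3, solve for I_{2,0}:
4·I_{2,0} = 3·12.094991 + 12.624735 = 48.909708
I_{2,0} = 12.227427

12.2274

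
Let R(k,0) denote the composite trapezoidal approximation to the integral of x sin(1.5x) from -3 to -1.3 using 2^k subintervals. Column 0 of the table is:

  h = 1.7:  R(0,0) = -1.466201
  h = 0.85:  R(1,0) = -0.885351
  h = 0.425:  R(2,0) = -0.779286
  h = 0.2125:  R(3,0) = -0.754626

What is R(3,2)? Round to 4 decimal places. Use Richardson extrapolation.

-0.7466

Richardson extrapolation on the trapezoidal column (denominator 4−1=3):
R(2,1) = (4·(-0.779286) − (-0.885351)) / 3 = -0.743931
R(3,1) = (4·(-0.754626) − (-0.779286)) / 3 = -0.746406
R(3,2) = (16·(-0.746406) − (-0.743931)) / 15 = -0.746571
(Column j=1 coincides with Simpson's rule on the same nodes.)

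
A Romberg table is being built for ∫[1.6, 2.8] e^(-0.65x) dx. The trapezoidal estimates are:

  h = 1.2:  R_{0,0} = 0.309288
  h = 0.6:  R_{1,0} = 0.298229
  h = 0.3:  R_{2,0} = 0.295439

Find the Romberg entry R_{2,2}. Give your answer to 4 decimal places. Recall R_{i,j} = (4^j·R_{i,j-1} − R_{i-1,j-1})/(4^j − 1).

Richardson extrapolation on the trapezoidal column (denominator 4−1=3):
R_{1,1} = 0.298229 + (0.298229 − 0.309288)/3 = 0.294543
R_{2,1} = 0.295439 + (0.295439 − 0.298229)/3 = 0.294509
R_{2,2} = 0.294509 + (0.294509 − 0.294543)/15 = 0.294507

0.2945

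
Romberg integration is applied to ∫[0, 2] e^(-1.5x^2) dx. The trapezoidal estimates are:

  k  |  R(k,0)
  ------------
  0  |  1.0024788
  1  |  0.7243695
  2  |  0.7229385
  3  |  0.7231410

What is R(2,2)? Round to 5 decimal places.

0.72851

Richardson extrapolation on the trapezoidal column (denominator 4−1=3):
R(1,1) = (4·0.7243695 − 1.0024788) / 3 = 0.6316664
R(2,1) = (4·0.7229385 − 0.7243695) / 3 = 0.7224615
R(2,2) = (16·0.7224615 − 0.6316664) / 15 = 0.7285145
(Column j=1 coincides with Simpson's rule on the same nodes.)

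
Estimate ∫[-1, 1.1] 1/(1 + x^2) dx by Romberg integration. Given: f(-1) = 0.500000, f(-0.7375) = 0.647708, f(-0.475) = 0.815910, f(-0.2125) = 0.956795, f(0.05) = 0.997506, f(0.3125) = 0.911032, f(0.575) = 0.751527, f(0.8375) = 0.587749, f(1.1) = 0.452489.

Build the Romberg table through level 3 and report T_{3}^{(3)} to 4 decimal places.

T_{0}^{(0)} (trapezoid, 1 panel, h=2.1000): 1.000113
T_{1}^{(0)} (trapezoid, 2 panels, h=1.0500): 1.547438
T_{2}^{(0)} (trapezoid, 4 panels, h=0.5250): 1.596623
T_{3}^{(0)} (trapezoid, 8 panels, h=0.2625): 1.612924
T_{1}^{(1)} = 1.547438 + (1.547438 − 1.000113)/3 = 1.729880
T_{2}^{(1)} = 1.596623 + (1.596623 − 1.547438)/3 = 1.613018
T_{3}^{(1)} = 1.612924 + (1.612924 − 1.596623)/3 = 1.618358
T_{2}^{(2)} = 1.613018 + (1.613018 − 1.729880)/15 = 1.605227
T_{3}^{(2)} = 1.618358 + (1.618358 − 1.613018)/15 = 1.618714
T_{3}^{(3)} = 1.618714 + (1.618714 − 1.605227)/63 = 1.618928

1.6189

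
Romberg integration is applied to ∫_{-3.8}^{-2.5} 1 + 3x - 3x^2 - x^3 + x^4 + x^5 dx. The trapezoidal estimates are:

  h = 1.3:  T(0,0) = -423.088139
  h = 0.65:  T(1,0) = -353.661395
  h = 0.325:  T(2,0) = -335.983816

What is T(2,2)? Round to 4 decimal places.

T(1,1) = -353.661395 + (-353.661395 − (-423.088139))/3 = -330.519147
T(2,1) = -335.983816 + (-335.983816 − (-353.661395))/3 = -330.091290
T(2,2) = -330.091290 + (-330.091290 − (-330.519147))/15 = -330.062766

-330.0628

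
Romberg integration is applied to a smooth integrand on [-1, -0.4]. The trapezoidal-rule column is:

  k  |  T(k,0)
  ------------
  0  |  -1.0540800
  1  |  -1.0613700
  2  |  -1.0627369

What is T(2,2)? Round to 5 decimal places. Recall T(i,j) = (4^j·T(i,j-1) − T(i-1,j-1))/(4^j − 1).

-1.06315

T(1,1) = -1.0613700 + (-1.0613700 − (-1.0540800))/3 = -1.0638000
T(2,1) = (4·(-1.0627369) − (-1.0613700)) / 3 = -1.0631925
T(2,2) = -1.0631925 + (-1.0631925 − (-1.0638000))/15 = -1.0631520
(Column j=1 coincides with Simpson's rule on the same nodes.)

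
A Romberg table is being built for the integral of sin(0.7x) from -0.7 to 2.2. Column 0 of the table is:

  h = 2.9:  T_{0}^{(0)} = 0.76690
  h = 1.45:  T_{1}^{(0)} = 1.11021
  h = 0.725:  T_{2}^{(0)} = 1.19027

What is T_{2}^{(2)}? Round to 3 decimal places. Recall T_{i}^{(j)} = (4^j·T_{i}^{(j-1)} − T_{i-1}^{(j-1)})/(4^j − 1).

Richardson extrapolation on the trapezoidal column (denominator 4−1=3):
T_{1}^{(1)} = 1.11021 + (1.11021 − 0.76690)/3 = 1.22465
T_{2}^{(1)} = 1.19027 + (1.19027 − 1.11021)/3 = 1.21696
T_{2}^{(2)} = (16·1.21696 − 1.22465) / 15 = 1.21645
(Column j=1 coincides with Simpson's rule on the same nodes.)

1.216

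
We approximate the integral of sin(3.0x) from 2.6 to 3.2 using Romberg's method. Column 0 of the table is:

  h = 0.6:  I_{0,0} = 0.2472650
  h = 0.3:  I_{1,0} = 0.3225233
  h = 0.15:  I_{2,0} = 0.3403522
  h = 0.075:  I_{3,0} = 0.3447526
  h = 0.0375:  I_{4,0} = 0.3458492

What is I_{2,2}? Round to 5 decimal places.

0.34621

Richardson extrapolation on the trapezoidal column (denominator 4−1=3):
I_{1,1} = 0.3225233 + (0.3225233 − 0.2472650)/3 = 0.3476094
I_{2,1} = (4·0.3403522 − 0.3225233) / 3 = 0.3462952
I_{2,2} = 0.3462952 + (0.3462952 − 0.3476094)/15 = 0.3462076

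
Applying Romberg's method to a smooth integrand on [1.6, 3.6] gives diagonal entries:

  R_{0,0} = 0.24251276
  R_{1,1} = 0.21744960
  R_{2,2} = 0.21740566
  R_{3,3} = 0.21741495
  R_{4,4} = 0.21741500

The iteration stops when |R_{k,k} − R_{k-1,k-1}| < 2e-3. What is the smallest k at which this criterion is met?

|R_{1,1} − R_{0,0}| = 0.02506316 ≥ 2e-3
|R_{2,2} − R_{1,1}| = 0.00004394 < 2e-3

k = 2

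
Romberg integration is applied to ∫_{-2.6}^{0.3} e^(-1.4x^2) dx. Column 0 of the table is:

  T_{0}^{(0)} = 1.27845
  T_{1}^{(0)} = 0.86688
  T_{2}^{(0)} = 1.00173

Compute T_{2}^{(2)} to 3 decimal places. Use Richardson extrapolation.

T_{1}^{(1)} = 0.86688 + (0.86688 − 1.27845)/3 = 0.72969
T_{2}^{(1)} = 1.00173 + (1.00173 − 0.86688)/3 = 1.04668
T_{2}^{(2)} = (16·1.04668 − 0.72969) / 15 = 1.06781

1.068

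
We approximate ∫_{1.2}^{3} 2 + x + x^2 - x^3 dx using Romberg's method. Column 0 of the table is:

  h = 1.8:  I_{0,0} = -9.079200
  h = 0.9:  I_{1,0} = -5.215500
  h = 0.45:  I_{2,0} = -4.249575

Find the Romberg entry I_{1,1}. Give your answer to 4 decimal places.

-3.9276

I_{1,1} = (4·(-5.215500) − (-9.079200)) / 3 = -3.927600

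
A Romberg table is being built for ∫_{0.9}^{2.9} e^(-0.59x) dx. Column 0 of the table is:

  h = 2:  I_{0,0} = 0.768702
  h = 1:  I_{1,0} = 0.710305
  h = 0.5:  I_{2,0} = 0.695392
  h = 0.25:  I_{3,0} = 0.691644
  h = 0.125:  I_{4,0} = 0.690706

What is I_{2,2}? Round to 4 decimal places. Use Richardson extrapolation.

Richardson extrapolation on the trapezoidal column (denominator 4−1=3):
I_{1,1} = (4·0.710305 − 0.768702) / 3 = 0.690839
I_{2,1} = 0.695392 + (0.695392 − 0.710305)/3 = 0.690421
I_{2,2} = (16·0.690421 − 0.690839) / 15 = 0.690393

0.6904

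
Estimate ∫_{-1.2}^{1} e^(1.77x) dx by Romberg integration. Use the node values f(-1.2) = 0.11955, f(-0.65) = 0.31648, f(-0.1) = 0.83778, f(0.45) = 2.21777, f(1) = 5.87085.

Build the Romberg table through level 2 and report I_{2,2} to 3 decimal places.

3.253

I_{0,0} (trapezoid, 1 panel, h=2.2000): 6.58944
I_{1,0} (trapezoid, 2 panels, h=1.1000): 4.21628
I_{2,0} (trapezoid, 4 panels, h=0.5500): 3.50198
I_{1,1} = 4.21628 + (4.21628 − 6.58944)/3 = 3.42523
I_{2,1} = 3.50198 + (3.50198 − 4.21628)/3 = 3.26388
I_{2,2} = 3.26388 + (3.26388 − 3.42523)/15 = 3.25312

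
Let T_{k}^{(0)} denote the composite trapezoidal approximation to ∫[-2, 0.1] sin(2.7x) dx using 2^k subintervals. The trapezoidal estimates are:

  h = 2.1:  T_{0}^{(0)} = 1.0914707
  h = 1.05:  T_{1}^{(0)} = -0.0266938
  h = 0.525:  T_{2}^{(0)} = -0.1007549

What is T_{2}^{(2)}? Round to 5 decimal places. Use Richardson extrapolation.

-0.10718

Richardson extrapolation on the trapezoidal column (denominator 4−1=3):
T_{1}^{(1)} = -0.0266938 + (-0.0266938 − 1.0914707)/3 = -0.3994153
T_{2}^{(1)} = -0.1007549 + (-0.1007549 − (-0.0266938))/3 = -0.1254419
T_{2}^{(2)} = (16·(-0.1254419) − (-0.3994153)) / 15 = -0.1071770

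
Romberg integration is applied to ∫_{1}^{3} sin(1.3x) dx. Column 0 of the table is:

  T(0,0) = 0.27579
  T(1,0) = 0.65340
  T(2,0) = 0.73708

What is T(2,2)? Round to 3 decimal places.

T(1,1) = 0.65340 + (0.65340 − 0.27579)/3 = 0.77927
T(2,1) = (4·0.73708 − 0.65340) / 3 = 0.76497
T(2,2) = 0.76497 + (0.76497 − 0.77927)/15 = 0.76402

0.764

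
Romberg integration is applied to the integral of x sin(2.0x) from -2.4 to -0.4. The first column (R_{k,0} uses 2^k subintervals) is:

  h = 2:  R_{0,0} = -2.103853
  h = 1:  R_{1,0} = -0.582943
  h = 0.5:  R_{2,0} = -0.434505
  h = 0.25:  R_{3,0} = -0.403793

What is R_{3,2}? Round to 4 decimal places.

-0.3941

Richardson extrapolation on the trapezoidal column (denominator 4−1=3):
R_{2,1} = (4·(-0.434505) − (-0.582943)) / 3 = -0.385026
R_{3,1} = (4·(-0.403793) − (-0.434505)) / 3 = -0.393556
R_{3,2} = (16·(-0.393556) − (-0.385026)) / 15 = -0.394125
(Column j=1 coincides with Simpson's rule on the same nodes.)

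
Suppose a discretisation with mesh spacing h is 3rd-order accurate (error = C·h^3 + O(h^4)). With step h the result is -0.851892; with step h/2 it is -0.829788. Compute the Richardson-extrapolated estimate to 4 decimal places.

-0.8266

Extrapolated value = (8·A(h/2) − A(h)) / (8 − 1)
= (8·(-0.829788) − (-0.851892)) / 7
= -5.786412 / 7 = -0.826630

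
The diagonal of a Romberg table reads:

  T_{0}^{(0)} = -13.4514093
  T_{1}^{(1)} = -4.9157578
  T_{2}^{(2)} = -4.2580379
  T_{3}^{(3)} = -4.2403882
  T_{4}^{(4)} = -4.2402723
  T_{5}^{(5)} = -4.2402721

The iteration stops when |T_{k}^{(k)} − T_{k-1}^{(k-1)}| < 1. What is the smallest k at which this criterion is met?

k = 2

|T_{1}^{(1)} − T_{0}^{(0)}| = 8.5356515 ≥ 1
|T_{2}^{(2)} − T_{1}^{(1)}| = 0.6577199 < 1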